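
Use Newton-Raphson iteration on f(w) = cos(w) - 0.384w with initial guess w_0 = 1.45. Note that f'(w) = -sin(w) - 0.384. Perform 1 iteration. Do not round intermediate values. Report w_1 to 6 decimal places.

1.133088

w_0 = 1.450000: f = -0.436297, f' = -1.376713 → w_1 = 1.450000 - (-0.436297)/(-1.376713) = 1.133088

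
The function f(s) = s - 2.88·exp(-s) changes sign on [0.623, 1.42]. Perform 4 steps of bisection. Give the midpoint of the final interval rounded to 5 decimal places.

1.04641

f(0.623000) = -0.921639, f(1.420000) = 0.723864 (opposite signs)
step 1: m = 1.021500, f(m) = -0.015457 < 0 → root in [1.021500, 1.420000]
step 2: m = 1.220750, f(m) = 0.371125 > 0 → root in [1.021500, 1.220750]
step 3: m = 1.121125, f(m) = 0.182496 > 0 → root in [1.021500, 1.121125]
step 4: m = 1.071313, f(m) = 0.084744 > 0 → root in [1.021500, 1.071313]
Midpoint of [1.021500, 1.071313] = 1.046406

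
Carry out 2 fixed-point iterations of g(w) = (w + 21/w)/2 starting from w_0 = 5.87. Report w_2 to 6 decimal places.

4.584685

w_1 = g(5.870000) = 4.723756
w_2 = g(4.723756) = 4.584685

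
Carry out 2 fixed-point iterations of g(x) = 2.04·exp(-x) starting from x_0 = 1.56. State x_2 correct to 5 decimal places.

x_1 = g(1.560000) = 0.428678
x_2 = g(0.428678) = 1.328795

1.32879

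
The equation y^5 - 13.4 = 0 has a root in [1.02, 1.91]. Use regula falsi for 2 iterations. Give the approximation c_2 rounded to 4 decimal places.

1.6250

False-position update: c = (a·f(b) − b·f(a))/(f(b) − f(a)); replace the endpoint whose sign matches f(c).
f(1.020000) = -12.295919, f(1.910000) = 12.019490
step 1: c = 1.470059, f(c) = -6.534475 < 0 → new bracket [1.470059, 1.910000]
step 2: c = 1.625001, f(c) = -2.069012 < 0 → new bracket [1.625001, 1.910000]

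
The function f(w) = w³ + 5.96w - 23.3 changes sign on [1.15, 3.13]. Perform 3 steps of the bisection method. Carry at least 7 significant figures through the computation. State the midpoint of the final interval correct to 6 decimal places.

f(1.150000) = -14.925125, f(3.130000) = 26.019097 (opposite signs)
step 1: m = 2.140000, f(m) = -0.745256 < 0 → root in [2.140000, 3.130000]
step 2: m = 2.635000, f(m) = 10.699998 > 0 → root in [2.140000, 2.635000]
step 3: m = 2.387500, f(m) = 4.538623 > 0 → root in [2.140000, 2.387500]
Midpoint of [2.140000, 2.387500] = 2.263750

2.263750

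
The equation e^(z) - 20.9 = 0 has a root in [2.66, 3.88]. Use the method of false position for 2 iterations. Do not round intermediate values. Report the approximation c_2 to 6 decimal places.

False-position update: c = (a·f(b) − b·f(a))/(f(b) − f(a)); replace the endpoint whose sign matches f(c).
f(2.660000) = -6.603711, f(3.880000) = 27.524215
step 1: c = 2.896068, f(c) = -2.797167 < 0 → new bracket [2.896068, 3.880000]
step 2: c = 2.986837, f(c) = -1.077121 < 0 → new bracket [2.986837, 3.880000]

2.986837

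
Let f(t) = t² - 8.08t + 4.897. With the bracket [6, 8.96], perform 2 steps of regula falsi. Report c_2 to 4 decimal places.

f(6.000000) = -7.583000, f(8.960000) = 12.781800
step 1: c = 7.102180, f(c) = -2.047652 < 0 → new bracket [7.102180, 8.960000]
step 2: c = 7.358708, f(c) = -0.410776 < 0 → new bracket [7.358708, 8.960000]

7.3587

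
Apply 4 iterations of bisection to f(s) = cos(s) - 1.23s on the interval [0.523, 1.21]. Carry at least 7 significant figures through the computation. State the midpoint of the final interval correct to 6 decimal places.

f(0.523000) = 0.223035, f(1.210000) = -1.135281 (opposite signs)
step 1: m = 0.866500, f(m) = -0.418297 < 0 → root in [0.523000, 0.866500]
step 2: m = 0.694750, f(m) = -0.086329 < 0 → root in [0.523000, 0.694750]
step 3: m = 0.608875, f(m) = 0.071376 > 0 → root in [0.608875, 0.694750]
step 4: m = 0.651813, f(m) = -0.006744 < 0 → root in [0.608875, 0.651813]
Midpoint of [0.608875, 0.651813] = 0.630344

0.630344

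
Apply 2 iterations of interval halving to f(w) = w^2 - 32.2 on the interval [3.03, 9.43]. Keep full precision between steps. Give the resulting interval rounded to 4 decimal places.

[4.6300, 6.2300]

f(3.030000) = -23.019100, f(9.430000) = 56.724900 (opposite signs)
step 1: m = 6.230000, f(m) = 6.612900 > 0 → root in [3.030000, 6.230000]
step 2: m = 4.630000, f(m) = -10.763100 < 0 → root in [4.630000, 6.230000]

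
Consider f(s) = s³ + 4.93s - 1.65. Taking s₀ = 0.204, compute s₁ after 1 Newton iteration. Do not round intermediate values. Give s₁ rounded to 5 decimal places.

Newton update: s ← s − f(s)/f'(s).
f'(s) = 3s² + 4.93
s_0 = 0.204000: f = -0.635790, f' = 5.054848 → s_1 = 0.204000 - (-0.635790)/(5.054848) = 0.329778

0.32978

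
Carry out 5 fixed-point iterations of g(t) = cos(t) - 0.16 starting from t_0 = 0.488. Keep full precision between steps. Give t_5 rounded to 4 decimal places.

t_1 = g(0.488000) = 0.723272
t_2 = g(0.723272) = 0.589644
t_3 = g(0.589644) = 0.671139
t_4 = g(0.671139) = 0.623114
t_5 = g(0.623114) = 0.652065

0.6521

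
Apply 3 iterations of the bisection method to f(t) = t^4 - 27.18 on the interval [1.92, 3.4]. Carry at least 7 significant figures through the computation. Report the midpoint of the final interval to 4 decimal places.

f(1.920000) = -13.590455, f(3.400000) = 106.453600 (opposite signs)
step 1: m = 2.660000, f(m) = 22.884115 > 0 → root in [1.920000, 2.660000]
step 2: m = 2.290000, f(m) = 0.320585 > 0 → root in [1.920000, 2.290000]
step 3: m = 2.105000, f(m) = -7.546017 < 0 → root in [2.105000, 2.290000]
Midpoint of [2.105000, 2.290000] = 2.197500

2.1975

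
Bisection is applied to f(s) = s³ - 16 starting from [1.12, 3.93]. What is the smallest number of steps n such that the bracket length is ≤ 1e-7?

Initial width b − a = 3.93 − 1.12 = 2.810000.
After n steps the width is (b−a)/2^n; need (b−a)/2^n ≤ 1e-7.
So n ≥ log₂(2.810000/1e-7) = log₂(28100000.0000) ≈ 24.7441.
Hence n = 25.

25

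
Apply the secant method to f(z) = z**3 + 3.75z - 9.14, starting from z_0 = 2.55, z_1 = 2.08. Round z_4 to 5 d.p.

1.51604

f(z_0) = 17.003875, f(z_1) = 7.658912
z_2 = 2.080000 - (7.658912)·(2.080000 - 2.550000)/(7.658912 - (17.003875)) = 1.694799; f(z_2) = 2.083542
z_3 = 1.694799 - (2.083542)·(1.694799 - 2.080000)/(2.083542 - (7.658912)) = 1.550848; f(z_3) = 0.405666
z_4 = 1.550848 - (0.405666)·(1.550848 - 1.694799)/(0.405666 - (2.083542)) = 1.516044; f(z_4) = 0.029624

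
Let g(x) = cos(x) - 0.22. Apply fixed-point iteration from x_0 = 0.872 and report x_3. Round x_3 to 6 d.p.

0.550137

x_1 = g(0.872000) = 0.423297
x_2 = g(0.423297) = 0.691740
x_3 = g(0.691740) = 0.550137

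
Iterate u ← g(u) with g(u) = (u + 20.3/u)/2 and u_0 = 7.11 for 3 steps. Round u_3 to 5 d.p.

4.50561

u_1 = g(7.110000) = 4.982567
u_2 = g(4.982567) = 4.528386
u_3 = g(4.528386) = 4.505610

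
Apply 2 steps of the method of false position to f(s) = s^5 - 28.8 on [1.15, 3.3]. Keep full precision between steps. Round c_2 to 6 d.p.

1.427641

False-position update: c = (a·f(b) − b·f(a))/(f(b) − f(a)); replace the endpoint whose sign matches f(c).
f(1.150000) = -26.788643, f(3.300000) = 362.553930
step 1: c = 1.297930, f(c) = -25.116532 < 0 → new bracket [1.297930, 3.300000]
step 2: c = 1.427641, f(c) = -22.869446 < 0 → new bracket [1.427641, 3.300000]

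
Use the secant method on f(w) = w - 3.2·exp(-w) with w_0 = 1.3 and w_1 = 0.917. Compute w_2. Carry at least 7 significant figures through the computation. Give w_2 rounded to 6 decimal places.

1.092548

f(w_0) = 0.427898, f(w_1) = -0.362092
w_2 = 0.917000 - (-0.362092)·(0.917000 - 1.300000)/(-0.362092 - (0.427898)) = 1.092548; f(w_2) = 0.019393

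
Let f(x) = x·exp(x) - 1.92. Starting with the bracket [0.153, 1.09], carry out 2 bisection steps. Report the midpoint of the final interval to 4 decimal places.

0.7386

f(0.153000) = -1.741705, f(1.090000) = 1.321959 (opposite signs)
step 1: m = 0.621500, f(m) = -0.762942 < 0 → root in [0.621500, 1.090000]
step 2: m = 0.855750, f(m) = 0.093698 > 0 → root in [0.621500, 0.855750]
Midpoint of [0.621500, 0.855750] = 0.738625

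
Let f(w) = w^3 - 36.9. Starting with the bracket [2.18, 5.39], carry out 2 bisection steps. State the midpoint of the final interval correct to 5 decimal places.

3.38375

f(2.180000) = -26.539768, f(5.390000) = 119.690819 (opposite signs)
step 1: m = 3.785000, f(m) = 17.324762 > 0 → root in [2.180000, 3.785000]
step 2: m = 2.982500, f(m) = -10.369749 < 0 → root in [2.982500, 3.785000]
Midpoint of [2.982500, 3.785000] = 3.383750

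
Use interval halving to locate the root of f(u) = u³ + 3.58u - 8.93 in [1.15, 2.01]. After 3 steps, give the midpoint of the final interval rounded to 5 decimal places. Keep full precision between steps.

1.52625

f(1.150000) = -3.292125, f(2.010000) = 6.386401 (opposite signs)
step 1: m = 1.580000, f(m) = 0.670712 > 0 → root in [1.150000, 1.580000]
step 2: m = 1.365000, f(m) = -1.499998 < 0 → root in [1.365000, 1.580000]
step 3: m = 1.472500, f(m) = -0.465693 < 0 → root in [1.472500, 1.580000]
Midpoint of [1.472500, 1.580000] = 1.526250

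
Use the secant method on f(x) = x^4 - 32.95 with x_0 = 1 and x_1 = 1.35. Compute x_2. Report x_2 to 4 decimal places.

f(x_0) = -31.950000, f(x_1) = -29.628494
x_2 = 1.350000 - (-29.628494)·(1.350000 - 1.000000)/(-29.628494 - (-31.950000)) = 5.816916; f(x_2) = 1111.959324

5.8169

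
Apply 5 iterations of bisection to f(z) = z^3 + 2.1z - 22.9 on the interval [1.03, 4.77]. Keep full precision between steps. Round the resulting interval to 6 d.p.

f(1.030000) = -19.644273, f(4.770000) = 95.648333 (opposite signs)
step 1: m = 2.900000, f(m) = 7.579000 > 0 → root in [1.030000, 2.900000]
step 2: m = 1.965000, f(m) = -11.186193 < 0 → root in [1.965000, 2.900000]
step 3: m = 2.432500, f(m) = -3.398511 < 0 → root in [2.432500, 2.900000]
step 4: m = 2.666250, f(m) = 1.653200 > 0 → root in [2.432500, 2.666250]
step 5: m = 2.549375, f(m) = -0.977127 < 0 → root in [2.549375, 2.666250]

[2.549375, 2.666250]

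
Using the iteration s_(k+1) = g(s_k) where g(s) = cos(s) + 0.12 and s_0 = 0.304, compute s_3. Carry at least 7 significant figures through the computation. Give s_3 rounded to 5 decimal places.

0.94732

s_1 = g(0.304000) = 1.074147
s_2 = g(1.074147) = 0.596483
s_3 = g(0.596483) = 0.947317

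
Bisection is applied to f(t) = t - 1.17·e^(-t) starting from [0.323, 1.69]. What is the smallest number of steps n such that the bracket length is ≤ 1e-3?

Initial width b − a = 1.69 − 0.323 = 1.367000.
After n steps the width is (b−a)/2^n; need (b−a)/2^n ≤ 1e-3.
So n ≥ log₂(1.367000/1e-3) = log₂(1367.0000) ≈ 10.4168.
Hence n = 11.

11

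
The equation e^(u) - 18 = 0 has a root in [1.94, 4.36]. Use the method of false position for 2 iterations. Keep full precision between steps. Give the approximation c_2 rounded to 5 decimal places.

2.55122

f(1.940000) = -11.041249, f(4.360000) = 60.257134
step 1: c = 2.314761, f(c) = -7.877501 < 0 → new bracket [2.314761, 4.360000]
step 2: c = 2.551224, f(c) = -5.177206 < 0 → new bracket [2.551224, 4.360000]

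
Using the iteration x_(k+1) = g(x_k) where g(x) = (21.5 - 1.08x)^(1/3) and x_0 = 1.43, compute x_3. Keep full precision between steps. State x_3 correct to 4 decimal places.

2.6514

x_1 = g(1.430000) = 2.712407
x_2 = g(2.712407) = 2.648146
x_3 = g(2.648146) = 2.651441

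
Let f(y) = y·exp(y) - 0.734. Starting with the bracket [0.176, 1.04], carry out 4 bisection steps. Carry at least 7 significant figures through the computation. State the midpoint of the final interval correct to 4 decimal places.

f(0.176000) = -0.524131, f(1.040000) = 2.208386 (opposite signs)
step 1: m = 0.608000, f(m) = 0.382747 > 0 → root in [0.176000, 0.608000]
step 2: m = 0.392000, f(m) = -0.153864 < 0 → root in [0.392000, 0.608000]
step 3: m = 0.500000, f(m) = 0.090361 > 0 → root in [0.392000, 0.500000]
step 4: m = 0.446000, f(m) = -0.037325 < 0 → root in [0.446000, 0.500000]
Midpoint of [0.446000, 0.500000] = 0.473000

0.4730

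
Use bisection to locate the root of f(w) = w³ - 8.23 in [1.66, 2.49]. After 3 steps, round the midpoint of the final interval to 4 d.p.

f(1.660000) = -3.655704, f(2.490000) = 7.208249 (opposite signs)
step 1: m = 2.075000, f(m) = 0.704172 > 0 → root in [1.660000, 2.075000]
step 2: m = 1.867500, f(m) = -1.716989 < 0 → root in [1.867500, 2.075000]
step 3: m = 1.971250, f(m) = -0.570064 < 0 → root in [1.971250, 2.075000]
Midpoint of [1.971250, 2.075000] = 2.023125

2.0231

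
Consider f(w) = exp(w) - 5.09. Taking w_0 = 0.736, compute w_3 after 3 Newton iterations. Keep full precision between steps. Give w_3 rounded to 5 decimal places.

1.63485

f'(w) = exp(w)
w_0 = 0.736000: f = -3.002431, f' = 2.087569 → w_1 = 0.736000 - (-3.002431)/(2.087569) = 2.174243
w_1 = 2.174243: f = 3.705527, f' = 8.795527 → w_2 = 2.174243 - (3.705527)/(8.795527) = 1.752947
w_2 = 1.752947: f = 0.681584, f' = 5.771584 → w_3 = 1.752947 - (0.681584)/(5.771584) = 1.634854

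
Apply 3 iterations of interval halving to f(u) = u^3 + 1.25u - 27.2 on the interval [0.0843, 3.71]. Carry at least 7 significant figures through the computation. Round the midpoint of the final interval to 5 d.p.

3.03018

f(0.084300) = -27.094026, f(3.710000) = 28.502311 (opposite signs)
step 1: m = 1.897150, f(m) = -18.000382 < 0 → root in [1.897150, 3.710000]
step 2: m = 2.803575, f(m) = -1.659340 < 0 → root in [2.803575, 3.710000]
step 3: m = 3.256787, f(m) = 11.414638 > 0 → root in [2.803575, 3.256787]
Midpoint of [2.803575, 3.256787] = 3.030181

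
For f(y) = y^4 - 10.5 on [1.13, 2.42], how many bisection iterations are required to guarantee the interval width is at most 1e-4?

Initial width b − a = 2.42 − 1.13 = 1.290000.
After n steps the width is (b−a)/2^n; need (b−a)/2^n ≤ 1e-4.
So n ≥ log₂(1.290000/1e-4) = log₂(12900.0000) ≈ 13.6551.
Hence n = 14.

14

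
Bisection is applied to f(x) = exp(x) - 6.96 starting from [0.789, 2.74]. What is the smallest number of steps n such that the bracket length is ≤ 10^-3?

11

Initial width b − a = 2.74 − 0.789 = 1.951000.
After n steps the width is (b−a)/2^n; need (b−a)/2^n ≤ 10^-3.
So n ≥ log₂(1.951000/10^-3) = log₂(1951.0000) ≈ 10.9300.
Hence n = 11.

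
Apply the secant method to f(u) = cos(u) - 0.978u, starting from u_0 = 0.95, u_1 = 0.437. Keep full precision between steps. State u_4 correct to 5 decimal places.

f(u_0) = -0.347417, f(u_1) = 0.478639
u_2 = 0.437000 - (0.478639)·(0.437000 - 0.950000)/(0.478639 - (-0.347417)) = 0.734246; f(u_2) = 0.024243
u_3 = 0.734246 - (0.024243)·(0.734246 - 0.437000)/(0.024243 - (0.478639)) = 0.750105; f(u_3) = -0.001986
u_4 = 0.750105 - (-0.001986)·(0.750105 - 0.734246)/(-0.001986 - (0.024243)) = 0.748905; f(u_4) = 0.000006

0.74890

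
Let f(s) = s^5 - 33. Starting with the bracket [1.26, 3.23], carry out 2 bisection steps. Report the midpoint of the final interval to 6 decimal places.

f(1.260000) = -29.824203, f(3.230000) = 318.570650 (opposite signs)
step 1: m = 2.245000, f(m) = 24.027158 > 0 → root in [1.260000, 2.245000]
step 2: m = 1.752500, f(m) = -16.469342 < 0 → root in [1.752500, 2.245000]
Midpoint of [1.752500, 2.245000] = 1.998750

1.998750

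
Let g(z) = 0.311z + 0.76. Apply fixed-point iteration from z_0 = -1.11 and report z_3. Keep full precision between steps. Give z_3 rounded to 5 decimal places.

z_1 = g(-1.110000) = 0.414790
z_2 = g(0.414790) = 0.889000
z_3 = g(0.889000) = 1.036479

1.03648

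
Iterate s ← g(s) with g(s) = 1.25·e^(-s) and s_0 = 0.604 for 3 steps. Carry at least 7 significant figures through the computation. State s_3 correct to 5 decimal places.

s_1 = g(0.604000) = 0.683276
s_2 = g(0.683276) = 0.631200
s_3 = g(0.631200) = 0.664941

0.66494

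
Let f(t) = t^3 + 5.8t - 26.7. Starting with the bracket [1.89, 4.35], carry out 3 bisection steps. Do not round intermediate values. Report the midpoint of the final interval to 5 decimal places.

f(1.890000) = -8.986731, f(4.350000) = 80.842875 (opposite signs)
step 1: m = 3.120000, f(m) = 21.767328 > 0 → root in [1.890000, 3.120000]
step 2: m = 2.505000, f(m) = 3.547938 > 0 → root in [1.890000, 2.505000]
step 3: m = 2.197500, f(m) = -3.342759 < 0 → root in [2.197500, 2.505000]
Midpoint of [2.197500, 2.505000] = 2.351250

2.35125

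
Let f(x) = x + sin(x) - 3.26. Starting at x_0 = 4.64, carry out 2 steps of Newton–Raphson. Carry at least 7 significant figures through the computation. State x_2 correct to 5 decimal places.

f'(x) = 1 + cos(x)
x_0 = 4.640000: f = 0.382619, f' = 0.927674 → x_1 = 4.640000 - (0.382619)/(0.927674) = 4.227550
x_1 = 4.227550: f = 0.082800, f' = 0.533934 → x_2 = 4.227550 - (0.082800)/(0.533934) = 4.072475

4.07247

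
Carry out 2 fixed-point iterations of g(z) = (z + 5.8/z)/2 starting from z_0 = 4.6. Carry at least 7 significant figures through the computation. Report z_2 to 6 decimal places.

2.454832

z_1 = g(4.600000) = 2.930435
z_2 = g(2.930435) = 2.454832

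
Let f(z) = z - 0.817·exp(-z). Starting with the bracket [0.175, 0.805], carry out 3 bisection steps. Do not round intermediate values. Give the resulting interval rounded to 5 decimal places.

f(0.175000) = -0.510836, f(0.805000) = 0.439729 (opposite signs)
step 1: m = 0.490000, f(m) = -0.010516 < 0 → root in [0.490000, 0.805000]
step 2: m = 0.647500, f(m) = 0.219921 > 0 → root in [0.490000, 0.647500]
step 3: m = 0.568750, f(m) = 0.106138 > 0 → root in [0.490000, 0.568750]

[0.49000, 0.56875]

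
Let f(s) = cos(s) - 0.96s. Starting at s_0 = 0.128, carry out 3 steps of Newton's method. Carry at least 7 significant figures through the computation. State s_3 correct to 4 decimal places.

f'(s) = -sin(s) - 0.96
s_0 = 0.128000: f = 0.868939, f' = -1.087651 → s_1 = 0.128000 - (0.868939)/(-1.087651) = 0.926914
s_1 = 0.926914: f = -0.289532, f' = -1.759771 → s_2 = 0.926914 - (-0.289532)/(-1.759771) = 0.762385
s_2 = 0.762385: f = -0.008700, f' = -1.650649 → s_3 = 0.762385 - (-0.008700)/(-1.650649) = 0.757115

0.7571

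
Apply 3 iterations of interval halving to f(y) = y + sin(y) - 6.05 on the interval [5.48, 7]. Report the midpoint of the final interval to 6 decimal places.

f(5.480000) = -1.289572, f(7.000000) = 1.606987 (opposite signs)
step 1: m = 6.240000, f(m) = 0.146828 > 0 → root in [5.480000, 6.240000]
step 2: m = 5.860000, f(m) = -0.600667 < 0 → root in [5.860000, 6.240000]
step 3: m = 6.050000, f(m) = -0.231078 < 0 → root in [6.050000, 6.240000]
Midpoint of [6.050000, 6.240000] = 6.145000

6.145000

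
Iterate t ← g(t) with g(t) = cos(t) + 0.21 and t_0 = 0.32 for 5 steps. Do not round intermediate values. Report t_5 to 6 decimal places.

t_1 = g(0.320000) = 1.159235
t_2 = g(1.159235) = 0.610040
t_3 = g(0.610040) = 1.029625
t_4 = g(1.029625) = 0.725140
t_5 = g(0.725140) = 0.958406

0.958406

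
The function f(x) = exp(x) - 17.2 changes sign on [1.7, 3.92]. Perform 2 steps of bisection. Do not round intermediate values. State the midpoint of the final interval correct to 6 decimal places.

f(1.700000) = -11.726053, f(3.920000) = 33.200445 (opposite signs)
step 1: m = 2.810000, f(m) = -0.590082 < 0 → root in [2.810000, 3.920000]
step 2: m = 3.365000, f(m) = 11.733497 > 0 → root in [2.810000, 3.365000]
Midpoint of [2.810000, 3.365000] = 3.087500

3.087500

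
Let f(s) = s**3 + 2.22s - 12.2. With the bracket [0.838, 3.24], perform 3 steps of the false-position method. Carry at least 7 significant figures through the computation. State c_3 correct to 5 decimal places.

f(0.838000) = -9.751160, f(3.240000) = 29.005024
step 1: c = 1.442350, f(c) = -5.997359 < 0 → new bracket [1.442350, 3.240000]
step 2: c = 1.750362, f(c) = -2.951499 < 0 → new bracket [1.750362, 3.240000]
step 3: c = 1.887944, f(c) = -1.279499 < 0 → new bracket [1.887944, 3.240000]

1.88794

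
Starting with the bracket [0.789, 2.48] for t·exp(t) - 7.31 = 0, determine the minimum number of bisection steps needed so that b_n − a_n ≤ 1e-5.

18

Initial width b − a = 2.48 − 0.789 = 1.691000.
After n steps the width is (b−a)/2^n; need (b−a)/2^n ≤ 1e-5.
So n ≥ log₂(1.691000/1e-5) = log₂(169100.0000) ≈ 17.3675.
Hence n = 18.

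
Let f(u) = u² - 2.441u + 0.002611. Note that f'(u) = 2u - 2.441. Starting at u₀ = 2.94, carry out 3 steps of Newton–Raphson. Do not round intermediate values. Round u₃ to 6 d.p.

u_0 = 2.940000: f = 1.469671, f' = 3.439000 → u_1 = 2.940000 - (1.469671)/(3.439000) = 2.512646
u_1 = 2.512646: f = 0.182632, f' = 2.584292 → u_2 = 2.512646 - (0.182632)/(2.584292) = 2.441976
u_2 = 2.441976: f = 0.004994, f' = 2.442952 → u_3 = 2.441976 - (0.004994)/(2.442952) = 2.439932

2.439932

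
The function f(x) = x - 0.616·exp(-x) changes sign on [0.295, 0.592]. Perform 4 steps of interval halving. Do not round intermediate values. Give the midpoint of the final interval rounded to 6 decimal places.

f(0.295000) = -0.163631, f(0.592000) = 0.251217 (opposite signs)
step 1: m = 0.443500, f(m) = 0.048160 > 0 → root in [0.295000, 0.443500]
step 2: m = 0.369250, f(m) = -0.056562 < 0 → root in [0.369250, 0.443500]
step 3: m = 0.406375, f(m) = -0.003918 < 0 → root in [0.406375, 0.443500]
step 4: m = 0.424937, f(m) = 0.022190 > 0 → root in [0.406375, 0.424937]
Midpoint of [0.406375, 0.424937] = 0.415656

0.415656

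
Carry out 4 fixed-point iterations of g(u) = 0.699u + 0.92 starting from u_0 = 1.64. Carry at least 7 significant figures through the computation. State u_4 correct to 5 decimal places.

u_1 = g(1.640000) = 2.066360
u_2 = g(2.066360) = 2.364386
u_3 = g(2.364386) = 2.572706
u_4 = g(2.572706) = 2.718321

2.71832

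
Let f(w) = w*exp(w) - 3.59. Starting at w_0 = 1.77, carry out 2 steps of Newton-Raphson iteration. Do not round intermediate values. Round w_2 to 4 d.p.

1.1720

Newton update: w ← w − f(w)/f'(w).
f'(w) = (w+1)*exp(w)
w_0 = 1.770000: f = 6.801410, f' = 16.262264 → w_1 = 1.770000 - (6.801410)/(16.262264) = 1.351767
w_1 = 1.351767: f = 1.633565, f' = 9.087814 → w_2 = 1.351767 - (1.633565)/(9.087814) = 1.172014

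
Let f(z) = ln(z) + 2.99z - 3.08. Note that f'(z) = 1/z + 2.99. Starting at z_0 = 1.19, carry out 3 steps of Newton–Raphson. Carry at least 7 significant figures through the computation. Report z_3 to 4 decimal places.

Newton update: z ← z − f(z)/f'(z).
z_0 = 1.190000: f = 0.652053, f' = 3.830336 → z_1 = 1.190000 - (0.652053)/(3.830336) = 1.019766
z_1 = 1.019766: f = -0.011326, f' = 3.970617 → z_2 = 1.019766 - (-0.011326)/(3.970617) = 1.022619
z_2 = 1.022619: f = -0.000004, f' = 3.967882 → z_3 = 1.022619 - (-0.000004)/(3.967882) = 1.022620

1.0226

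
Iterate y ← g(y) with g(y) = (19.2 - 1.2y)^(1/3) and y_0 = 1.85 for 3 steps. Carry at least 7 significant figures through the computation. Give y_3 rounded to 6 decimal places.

2.528679

y_1 = g(1.850000) = 2.570273
y_2 = g(2.570273) = 2.525900
y_3 = g(2.525900) = 2.528679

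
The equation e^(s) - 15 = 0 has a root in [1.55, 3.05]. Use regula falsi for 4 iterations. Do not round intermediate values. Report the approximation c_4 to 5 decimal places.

f(1.550000) = -10.288530, f(3.050000) = 6.115344
step 1: c = 2.490802, f(c) = -2.929049 < 0 → new bracket [2.490802, 3.050000]
step 2: c = 2.671900, f(c) = -0.532576 < 0 → new bracket [2.671900, 3.050000]
step 3: c = 2.702190, f(c) = -0.087649 < 0 → new bracket [2.702190, 3.050000]
step 4: c = 2.707104, f(c) = -0.014180 < 0 → new bracket [2.707104, 3.050000]

2.70710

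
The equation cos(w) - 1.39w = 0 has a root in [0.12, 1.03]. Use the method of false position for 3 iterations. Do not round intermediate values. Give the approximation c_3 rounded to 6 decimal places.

False-position update: c = (a·f(b) − b·f(a))/(f(b) − f(a)); replace the endpoint whose sign matches f(c).
f(0.120000) = 0.826009, f(1.030000) = -0.916881
step 1: c = 0.551277, f(c) = 0.085582 > 0 → new bracket [0.551277, 1.030000]
step 2: c = 0.592146, f(c) = 0.006662 > 0 → new bracket [0.592146, 1.030000]
step 3: c = 0.595304, f(c) = 0.000505 > 0 → new bracket [0.595304, 1.030000]

0.595304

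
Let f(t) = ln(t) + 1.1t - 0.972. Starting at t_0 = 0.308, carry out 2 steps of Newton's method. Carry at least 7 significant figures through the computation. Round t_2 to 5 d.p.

0.92503

f'(t) = 1/t + 1.1
t_0 = 0.308000: f = -1.810855, f' = 4.346753 → t_1 = 0.308000 - (-1.810855)/(4.346753) = 0.724600
t_1 = 0.724600: f = -0.497077, f' = 2.480073 → t_2 = 0.724600 - (-0.497077)/(2.480073) = 0.925028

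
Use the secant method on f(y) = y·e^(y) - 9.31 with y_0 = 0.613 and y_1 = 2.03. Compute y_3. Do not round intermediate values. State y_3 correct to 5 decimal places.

Secant update: y_(k+1) = y_k − f(y_k)·(y_k − y_(k-1))/(f(y_k) − f(y_(k-1))).
f(y_0) = -8.178426, f(y_1) = 6.146595
y_2 = 2.030000 - (6.146595)·(2.030000 - 0.613000)/(6.146595 - (-8.178426)) = 1.421992; f(y_2) = -3.415316
y_3 = 1.421992 - (-3.415316)·(1.421992 - 2.030000)/(-3.415316 - (6.146595)) = 1.639160; f(y_3) = -0.866949

1.63916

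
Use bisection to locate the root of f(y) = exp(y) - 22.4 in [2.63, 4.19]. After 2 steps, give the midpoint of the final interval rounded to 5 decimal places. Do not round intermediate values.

f(2.630000) = -8.526230, f(4.190000) = 43.622791 (opposite signs)
step 1: m = 3.410000, f(m) = 7.865244 > 0 → root in [2.630000, 3.410000]
step 2: m = 3.020000, f(m) = -1.908708 < 0 → root in [3.020000, 3.410000]
Midpoint of [3.020000, 3.410000] = 3.215000

3.21500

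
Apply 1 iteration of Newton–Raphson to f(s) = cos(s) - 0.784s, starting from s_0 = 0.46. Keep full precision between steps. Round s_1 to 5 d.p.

f'(s) = -sin(s) - 0.784
s_0 = 0.460000: f = 0.535412, f' = -1.227948 → s_1 = 0.460000 - (0.535412)/(-1.227948) = 0.896022

0.89602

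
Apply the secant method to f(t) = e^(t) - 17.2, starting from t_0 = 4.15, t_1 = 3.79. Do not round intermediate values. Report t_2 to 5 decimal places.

f(t_0) = 46.234000, f(t_1) = 27.056400
t_2 = 3.790000 - (27.056400)·(3.790000 - 4.150000)/(27.056400 - (46.234000)) = 3.282100; f(t_2) = 9.431639

3.28210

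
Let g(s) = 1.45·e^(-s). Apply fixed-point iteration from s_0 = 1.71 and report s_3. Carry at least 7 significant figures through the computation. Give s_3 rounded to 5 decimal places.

0.47524

s_1 = g(1.710000) = 0.262255
s_2 = g(0.262255) = 1.115506
s_3 = g(1.115506) = 0.475237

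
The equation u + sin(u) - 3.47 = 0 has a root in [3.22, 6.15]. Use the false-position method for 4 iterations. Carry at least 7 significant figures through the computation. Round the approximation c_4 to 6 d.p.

4.218525

False-position update: c = (a·f(b) − b·f(a))/(f(b) − f(a)); replace the endpoint whose sign matches f(c).
f(3.220000) = -0.328327, f(6.150000) = 2.547208
step 1: c = 3.554546, f(c) = -0.316770 < 0 → new bracket [3.554546, 6.150000]
step 2: c = 3.841616, f(c) = -0.272620 < 0 → new bracket [3.841616, 6.150000]
step 3: c = 4.064789, f(c) = -0.202745 < 0 → new bracket [4.064789, 6.150000]
step 4: c = 4.218525, f(c) = -0.131983 < 0 → new bracket [4.218525, 6.150000]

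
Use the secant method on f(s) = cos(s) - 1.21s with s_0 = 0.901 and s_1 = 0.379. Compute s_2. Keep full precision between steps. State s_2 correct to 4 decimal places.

0.6403

f(s_0) = -0.469384, f(s_1) = 0.470445
s_2 = 0.379000 - (0.470445)·(0.379000 - 0.901000)/(0.470445 - (-0.469384)) = 0.640295; f(s_2) = 0.027163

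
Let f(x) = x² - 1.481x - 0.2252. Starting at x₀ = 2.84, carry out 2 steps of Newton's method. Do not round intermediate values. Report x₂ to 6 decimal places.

f'(x) = 2x - 1.481
x_0 = 2.840000: f = 3.634360, f' = 4.199000 → x_1 = 2.840000 - (3.634360)/(4.199000) = 1.974470
x_1 = 1.974470: f = 0.749142, f' = 2.467940 → x_2 = 1.974470 - (0.749142)/(2.467940) = 1.670921

1.670921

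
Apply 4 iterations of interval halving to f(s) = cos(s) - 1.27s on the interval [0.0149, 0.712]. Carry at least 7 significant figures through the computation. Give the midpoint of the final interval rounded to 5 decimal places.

0.64665

f(0.014900) = 0.980966, f(0.712000) = -0.147183 (opposite signs)
step 1: m = 0.363450, f(m) = 0.473094 > 0 → root in [0.363450, 0.712000]
step 2: m = 0.537725, f(m) = 0.175965 > 0 → root in [0.537725, 0.712000]
step 3: m = 0.624862, f(m) = 0.017468 > 0 → root in [0.624862, 0.712000]
step 4: m = 0.668431, f(m) = -0.064113 < 0 → root in [0.624862, 0.668431]
Midpoint of [0.624862, 0.668431] = 0.646647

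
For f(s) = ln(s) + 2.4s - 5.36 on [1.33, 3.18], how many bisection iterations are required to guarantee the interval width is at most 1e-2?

8

Initial width b − a = 3.18 − 1.33 = 1.850000.
After n steps the width is (b−a)/2^n; need (b−a)/2^n ≤ 1e-2.
So n ≥ log₂(1.850000/1e-2) = log₂(185.0000) ≈ 7.5314.
Hence n = 8.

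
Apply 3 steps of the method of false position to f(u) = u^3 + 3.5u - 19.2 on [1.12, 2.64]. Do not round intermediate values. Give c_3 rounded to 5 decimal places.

2.24325

f(1.120000) = -13.875072, f(2.640000) = 8.439744
step 1: c = 2.065117, f(c) = -3.164971 < 0 → new bracket [2.065117, 2.640000]
step 2: c = 2.221906, f(c) = -0.454084 < 0 → new bracket [2.221906, 2.640000]
step 3: c = 2.243252, f(c) = -0.060174 < 0 → new bracket [2.243252, 2.640000]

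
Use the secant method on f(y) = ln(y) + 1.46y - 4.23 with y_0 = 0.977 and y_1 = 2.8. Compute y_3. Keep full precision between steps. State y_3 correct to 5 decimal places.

f(y_0) = -2.826849, f(y_1) = 0.887619
y_2 = 2.800000 - (0.887619)·(2.800000 - 0.977000)/(0.887619 - (-2.826849)) = 2.364371; f(y_2) = 0.082494
y_3 = 2.364371 - (0.082494)·(2.364371 - 2.800000)/(0.082494 - (0.887619)) = 2.319736; f(y_3) = -0.001732

2.31974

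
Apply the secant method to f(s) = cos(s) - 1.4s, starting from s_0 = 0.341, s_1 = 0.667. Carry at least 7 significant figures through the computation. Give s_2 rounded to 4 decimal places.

Secant update: s_(k+1) = s_k − f(s_k)·(s_k − s_(k-1))/(f(s_k) − f(s_(k-1))).
f(s_0) = 0.465021, f(s_1) = -0.148119
s_2 = 0.667000 - (-0.148119)·(0.667000 - 0.341000)/(-0.148119 - (0.465021)) = 0.588247; f(s_2) = 0.008369

0.5882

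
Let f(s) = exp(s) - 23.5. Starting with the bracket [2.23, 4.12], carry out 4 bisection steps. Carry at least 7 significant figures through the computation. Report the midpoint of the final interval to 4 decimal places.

f(2.230000) = -14.200134, f(4.120000) = 38.059242 (opposite signs)
step 1: m = 3.175000, f(m) = 0.426820 > 0 → root in [2.230000, 3.175000]
step 2: m = 2.702500, f(m) = -8.583022 < 0 → root in [2.702500, 3.175000]
step 3: m = 2.938750, f(m) = -4.607784 < 0 → root in [2.938750, 3.175000]
step 4: m = 3.056875, f(m) = -2.238987 < 0 → root in [3.056875, 3.175000]
Midpoint of [3.056875, 3.175000] = 3.115937

3.1159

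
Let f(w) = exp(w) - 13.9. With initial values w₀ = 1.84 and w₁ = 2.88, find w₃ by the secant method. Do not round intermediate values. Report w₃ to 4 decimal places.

2.6192

f(w_0) = -7.603462, f(w_1) = 3.914273
w_2 = 2.880000 - (3.914273)·(2.880000 - 1.840000)/(3.914273 - (-7.603462)) = 2.526559; f(w_2) = -1.389621
w_3 = 2.526559 - (-1.389621)·(2.526559 - 2.880000)/(-1.389621 - (3.914273)) = 2.619160; f(w_3) = -0.175805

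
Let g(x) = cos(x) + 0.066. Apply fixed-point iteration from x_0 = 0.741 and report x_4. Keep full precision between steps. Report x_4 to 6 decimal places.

0.769241

x_1 = g(0.741000) = 0.803794
x_2 = g(0.803794) = 0.759980
x_3 = g(0.759980) = 0.790850
x_4 = g(0.790850) = 0.769241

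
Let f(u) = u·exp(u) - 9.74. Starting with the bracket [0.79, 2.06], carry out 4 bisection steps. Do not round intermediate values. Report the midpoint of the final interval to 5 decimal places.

1.70281

f(0.790000) = -7.999317, f(2.060000) = 6.422698 (opposite signs)
step 1: m = 1.425000, f(m) = -3.815053 < 0 → root in [1.425000, 2.060000]
step 2: m = 1.742500, f(m) = 0.212471 > 0 → root in [1.425000, 1.742500]
step 3: m = 1.583750, f(m) = -2.022076 < 0 → root in [1.583750, 1.742500]
step 4: m = 1.663125, f(m) = -0.965732 < 0 → root in [1.663125, 1.742500]
Midpoint of [1.663125, 1.742500] = 1.702813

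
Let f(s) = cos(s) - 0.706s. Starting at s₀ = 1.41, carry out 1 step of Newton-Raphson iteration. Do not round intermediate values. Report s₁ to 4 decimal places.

Newton update: s ← s − f(s)/f'(s).
f'(s) = -sin(s) - 0.706
s_0 = 1.410000: f = -0.835356, f' = -1.693100 → s_1 = 1.410000 - (-0.835356)/(-1.693100) = 0.916612

0.9166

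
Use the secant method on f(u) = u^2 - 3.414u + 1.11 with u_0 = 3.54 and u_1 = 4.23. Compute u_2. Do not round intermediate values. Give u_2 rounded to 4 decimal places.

3.1828

f(u_0) = 1.556040, f(u_1) = 4.561680
u_2 = 4.230000 - (4.561680)·(4.230000 - 3.540000)/(4.561680 - (1.556040)) = 3.182782; f(u_2) = 0.374085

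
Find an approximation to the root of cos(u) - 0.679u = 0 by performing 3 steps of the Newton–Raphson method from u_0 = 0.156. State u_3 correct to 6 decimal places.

f'(u) = -sin(u) - 0.679
u_0 = 0.156000: f = 0.881933, f' = -0.834368 → u_1 = 0.156000 - (0.881933)/(-0.834368) = 1.213007
u_1 = 1.213007: f = -0.473427, f' = -1.615673 → u_2 = 1.213007 - (-0.473427)/(-1.615673) = 0.919985
u_2 = 0.919985: f = -0.018838, f' = -1.474593 → u_3 = 0.919985 - (-0.018838)/(-1.474593) = 0.907210

0.907210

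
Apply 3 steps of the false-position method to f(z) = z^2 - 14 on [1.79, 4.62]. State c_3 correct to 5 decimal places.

f(1.790000) = -10.795900, f(4.620000) = 7.344400
step 1: c = 3.474228, f(c) = -1.929741 < 0 → new bracket [3.474228, 4.620000]
step 2: c = 3.712637, f(c) = -0.216324 < 0 → new bracket [3.712637, 4.620000]
step 3: c = 3.738598, f(c) = -0.022882 < 0 → new bracket [3.738598, 4.620000]

3.73860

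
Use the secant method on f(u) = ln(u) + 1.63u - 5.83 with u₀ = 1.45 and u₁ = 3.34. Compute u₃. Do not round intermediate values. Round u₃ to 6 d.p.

Secant update: u_(k+1) = u_k − f(u_k)·(u_k − u_(k-1))/(f(u_k) − f(u_(k-1))).
f(u_0) = -3.094936, f(u_1) = 0.820171
u_2 = 3.340000 - (0.820171)·(3.340000 - 1.450000)/(0.820171 - (-3.094936)) = 2.944066; f(u_2) = 0.048620
u_3 = 2.944066 - (0.048620)·(2.944066 - 3.340000)/(0.048620 - (0.820171)) = 2.919116; f(u_3) = -0.000560

2.919116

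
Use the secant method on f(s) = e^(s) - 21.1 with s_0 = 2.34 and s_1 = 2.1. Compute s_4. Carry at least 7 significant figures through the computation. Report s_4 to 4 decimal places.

3.0009

f(s_0) = -10.718763, f(s_1) = -12.933830
s_2 = 2.100000 - (-12.933830)·(2.100000 - 2.340000)/(-12.933830 - (-10.718763)) = 3.501366; f(s_2) = 12.060721
s_3 = 3.501366 - (12.060721)·(3.501366 - 2.100000)/(12.060721 - (-12.933830)) = 2.825159; f(s_3) = -4.236369
s_4 = 2.825159 - (-4.236369)·(2.825159 - 3.501366)/(-4.236369 - (12.060721)) = 3.000937; f(s_4) = -0.995639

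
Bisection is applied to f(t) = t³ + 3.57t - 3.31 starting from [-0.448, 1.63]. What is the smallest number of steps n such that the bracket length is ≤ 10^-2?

Initial width b − a = 1.63 − -0.448 = 2.078000.
After n steps the width is (b−a)/2^n; need (b−a)/2^n ≤ 10^-2.
So n ≥ log₂(2.078000/10^-2) = log₂(207.8000) ≈ 7.6991.
Hence n = 8.

8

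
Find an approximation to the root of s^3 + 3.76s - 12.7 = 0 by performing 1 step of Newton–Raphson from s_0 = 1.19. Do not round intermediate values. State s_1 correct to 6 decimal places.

2.006708

Newton update: s ← s − f(s)/f'(s).
f'(s) = 3s^2 + 3.76
s_0 = 1.190000: f = -6.540441, f' = 8.008300 → s_1 = 1.190000 - (-6.540441)/(8.008300) = 2.006708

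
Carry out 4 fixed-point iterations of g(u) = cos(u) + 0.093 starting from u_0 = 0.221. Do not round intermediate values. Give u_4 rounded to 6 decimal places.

u_1 = g(0.221000) = 1.068679
u_2 = g(1.068679) = 0.574283
u_3 = g(0.574283) = 0.932582
u_4 = g(0.932582) = 0.688762

0.688762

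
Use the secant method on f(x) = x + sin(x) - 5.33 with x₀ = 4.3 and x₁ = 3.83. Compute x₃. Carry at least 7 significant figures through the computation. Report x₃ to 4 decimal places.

5.6498

f(x_0) = -1.946166, f(x_1) = -2.135308
x_2 = 3.830000 - (-2.135308)·(3.830000 - 4.300000)/(-2.135308 - (-1.946166)) = 9.136036; f(x_2) = 4.090782
x_3 = 9.136036 - (4.090782)·(9.136036 - 3.830000)/(4.090782 - (-2.135308)) = 5.649765; f(x_3) = -0.272140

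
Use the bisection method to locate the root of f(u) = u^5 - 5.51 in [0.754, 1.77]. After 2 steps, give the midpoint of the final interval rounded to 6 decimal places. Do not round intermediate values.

1.389000

f(0.754000) = -5.266299, f(1.770000) = 11.862660 (opposite signs)
step 1: m = 1.262000, f(m) = -2.308918 < 0 → root in [1.262000, 1.770000]
step 2: m = 1.516000, f(m) = 2.497483 > 0 → root in [1.262000, 1.516000]
Midpoint of [1.262000, 1.516000] = 1.389000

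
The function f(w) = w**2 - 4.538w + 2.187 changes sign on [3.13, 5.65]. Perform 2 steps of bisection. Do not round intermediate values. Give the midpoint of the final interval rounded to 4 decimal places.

4.0750

f(3.130000) = -2.220040, f(5.650000) = 8.469800 (opposite signs)
step 1: m = 4.390000, f(m) = 1.537280 > 0 → root in [3.130000, 4.390000]
step 2: m = 3.760000, f(m) = -0.738280 < 0 → root in [3.760000, 4.390000]
Midpoint of [3.760000, 4.390000] = 4.075000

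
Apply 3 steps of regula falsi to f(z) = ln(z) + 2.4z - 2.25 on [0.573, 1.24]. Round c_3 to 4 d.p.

False-position update: c = (a·f(b) − b·f(a))/(f(b) − f(a)); replace the endpoint whose sign matches f(c).
f(0.573000) = -1.431670, f(1.240000) = 0.941111
step 1: c = 0.975449, f(c) = 0.066221 > 0 → new bracket [0.573000, 0.975449]
step 2: c = 0.957657, f(c) = 0.005112 > 0 → new bracket [0.573000, 0.957657]
step 3: c = 0.956289, f(c) = 0.000397 > 0 → new bracket [0.573000, 0.956289]

0.9563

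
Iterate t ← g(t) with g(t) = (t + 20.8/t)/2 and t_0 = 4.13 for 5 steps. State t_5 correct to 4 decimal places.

4.5607

t_1 = g(4.130000) = 4.583160
t_2 = g(4.583160) = 4.560757
t_3 = g(4.560757) = 4.560702
t_4 = g(4.560702) = 4.560702
t_5 = g(4.560702) = 4.560702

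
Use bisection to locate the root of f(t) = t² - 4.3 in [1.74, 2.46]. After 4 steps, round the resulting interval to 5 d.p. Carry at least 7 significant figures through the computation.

f(1.740000) = -1.272400, f(2.460000) = 1.751600 (opposite signs)
step 1: m = 2.100000, f(m) = 0.110000 > 0 → root in [1.740000, 2.100000]
step 2: m = 1.920000, f(m) = -0.613600 < 0 → root in [1.920000, 2.100000]
step 3: m = 2.010000, f(m) = -0.259900 < 0 → root in [2.010000, 2.100000]
step 4: m = 2.055000, f(m) = -0.076975 < 0 → root in [2.055000, 2.100000]

[2.05500, 2.10000]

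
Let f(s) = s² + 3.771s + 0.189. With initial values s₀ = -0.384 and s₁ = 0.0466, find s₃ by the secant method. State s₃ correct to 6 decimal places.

Secant update: s_(k+1) = s_k − f(s_k)·(s_k − s_(k-1))/(f(s_k) − f(s_(k-1))).
f(s_0) = -1.111608, f(s_1) = 0.366900
s_2 = 0.046600 - (0.366900)·(0.046600 - -0.384000)/(0.366900 - (-1.111608)) = -0.060256; f(s_2) = -0.034594
s_3 = -0.060256 - (-0.034594)·(-0.060256 - 0.046600)/(-0.034594 - (0.366900)) = -0.051049; f(s_3) = -0.000899

-0.051049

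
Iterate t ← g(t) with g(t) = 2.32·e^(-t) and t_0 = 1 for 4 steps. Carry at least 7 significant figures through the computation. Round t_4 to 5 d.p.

t_1 = g(1.000000) = 0.853480
t_2 = g(0.853480) = 0.988158
t_3 = g(0.988158) = 0.863648
t_4 = g(0.863648) = 0.978162

0.97816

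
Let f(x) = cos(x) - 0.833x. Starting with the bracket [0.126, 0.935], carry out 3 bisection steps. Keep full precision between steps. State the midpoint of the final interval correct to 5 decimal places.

f(0.126000) = 0.887114, f(0.935000) = -0.185037 (opposite signs)
step 1: m = 0.530500, f(m) = 0.420648 > 0 → root in [0.530500, 0.935000]
step 2: m = 0.732750, f(m) = 0.132957 > 0 → root in [0.732750, 0.935000]
step 3: m = 0.833875, f(m) = -0.022607 < 0 → root in [0.732750, 0.833875]
Midpoint of [0.732750, 0.833875] = 0.783313

0.78331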